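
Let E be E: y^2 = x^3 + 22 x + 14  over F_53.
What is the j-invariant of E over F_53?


Delta = -16(4 a^3 + 27 b^2) mod 53 = 24
-1728 * (4 a)^3 = -1728 * (4*22)^3 mod 53 = 11
j = 11 * 24^(-1) mod 53 = 38

j = 38 (mod 53)


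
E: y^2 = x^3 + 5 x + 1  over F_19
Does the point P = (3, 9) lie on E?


Check whether y^2 = x^3 + 5 x + 1 (mod 19) for (x, y) = (3, 9).
LHS: y^2 = 9^2 mod 19 = 5
RHS: x^3 + 5 x + 1 = 3^3 + 5*3 + 1 mod 19 = 5
LHS = RHS

Yes, on the curve


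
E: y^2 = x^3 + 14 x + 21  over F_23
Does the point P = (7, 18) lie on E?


Check whether y^2 = x^3 + 14 x + 21 (mod 23) for (x, y) = (7, 18).
LHS: y^2 = 18^2 mod 23 = 2
RHS: x^3 + 14 x + 21 = 7^3 + 14*7 + 21 mod 23 = 2
LHS = RHS

Yes, on the curve


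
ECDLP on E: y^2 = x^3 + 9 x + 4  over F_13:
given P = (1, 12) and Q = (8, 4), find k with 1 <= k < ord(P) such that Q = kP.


Enumerate multiples of P until we hit Q = (8, 4):
  1P = (1, 12)
  2P = (8, 4)
Match found at i = 2.

k = 2


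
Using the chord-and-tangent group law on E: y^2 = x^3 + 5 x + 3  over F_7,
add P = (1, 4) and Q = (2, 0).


P != Q, so use the chord formula.
s = (y2 - y1) / (x2 - x1) = (3) / (1) mod 7 = 3
x3 = s^2 - x1 - x2 mod 7 = 3^2 - 1 - 2 = 6
y3 = s (x1 - x3) - y1 mod 7 = 3 * (1 - 6) - 4 = 2

P + Q = (6, 2)


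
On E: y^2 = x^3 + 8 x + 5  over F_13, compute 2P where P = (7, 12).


k = 2 = 10_2 (binary, LSB first: 01)
Double-and-add from P = (7, 12):
  bit 0 = 0: acc unchanged = O
  bit 1 = 1: acc = O + (9, 0) = (9, 0)

2P = (9, 0)


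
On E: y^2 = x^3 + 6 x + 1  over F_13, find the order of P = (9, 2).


Compute successive multiples of P until we hit O:
  1P = (9, 2)
  2P = (5, 0)
  3P = (9, 11)
  4P = O

ord(P) = 4


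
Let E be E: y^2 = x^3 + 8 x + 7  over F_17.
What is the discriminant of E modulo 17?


4 a^3 + 27 b^2 = 4*8^3 + 27*7^2 = 2048 + 1323 = 3371
Delta = -16 * (3371) = -53936
Delta mod 17 = 5

Delta = 5 (mod 17)


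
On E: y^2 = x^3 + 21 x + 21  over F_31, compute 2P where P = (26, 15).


Doubling: s = (3 x1^2 + a) / (2 y1)
s = (3*26^2 + 21) / (2*15) mod 31 = 28
x3 = s^2 - 2 x1 mod 31 = 28^2 - 2*26 = 19
y3 = s (x1 - x3) - y1 mod 31 = 28 * (26 - 19) - 15 = 26

2P = (19, 26)


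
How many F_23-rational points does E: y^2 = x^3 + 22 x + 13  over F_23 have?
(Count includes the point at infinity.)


For each x in F_23, count y with y^2 = x^3 + 22 x + 13 mod 23:
  x = 0: RHS = 13, y in [6, 17]  -> 2 point(s)
  x = 1: RHS = 13, y in [6, 17]  -> 2 point(s)
  x = 4: RHS = 4, y in [2, 21]  -> 2 point(s)
  x = 5: RHS = 18, y in [8, 15]  -> 2 point(s)
  x = 6: RHS = 16, y in [4, 19]  -> 2 point(s)
  x = 7: RHS = 4, y in [2, 21]  -> 2 point(s)
  x = 12: RHS = 4, y in [2, 21]  -> 2 point(s)
  x = 13: RHS = 12, y in [9, 14]  -> 2 point(s)
  x = 14: RHS = 6, y in [11, 12]  -> 2 point(s)
  x = 18: RHS = 8, y in [10, 13]  -> 2 point(s)
  x = 20: RHS = 12, y in [9, 14]  -> 2 point(s)
  x = 22: RHS = 13, y in [6, 17]  -> 2 point(s)
Affine points: 24. Add the point at infinity: total = 25.

#E(F_23) = 25


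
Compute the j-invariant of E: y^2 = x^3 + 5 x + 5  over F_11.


Delta = -16(4 a^3 + 27 b^2) mod 11 = 10
-1728 * (4 a)^3 = -1728 * (4*5)^3 mod 11 = 8
j = 8 * 10^(-1) mod 11 = 3

j = 3 (mod 11)


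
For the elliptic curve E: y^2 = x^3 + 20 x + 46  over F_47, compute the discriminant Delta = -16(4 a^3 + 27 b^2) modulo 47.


4 a^3 + 27 b^2 = 4*20^3 + 27*46^2 = 32000 + 57132 = 89132
Delta = -16 * (89132) = -1426112
Delta mod 47 = 9

Delta = 9 (mod 47)


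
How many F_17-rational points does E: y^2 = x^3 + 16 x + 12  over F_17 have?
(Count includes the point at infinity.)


For each x in F_17, count y with y^2 = x^3 + 16 x + 12 mod 17:
  x = 2: RHS = 1, y in [1, 16]  -> 2 point(s)
  x = 3: RHS = 2, y in [6, 11]  -> 2 point(s)
  x = 4: RHS = 4, y in [2, 15]  -> 2 point(s)
  x = 5: RHS = 13, y in [8, 9]  -> 2 point(s)
  x = 6: RHS = 1, y in [1, 16]  -> 2 point(s)
  x = 7: RHS = 8, y in [5, 12]  -> 2 point(s)
  x = 9: RHS = 1, y in [1, 16]  -> 2 point(s)
  x = 10: RHS = 16, y in [4, 13]  -> 2 point(s)
Affine points: 16. Add the point at infinity: total = 17.

#E(F_17) = 17


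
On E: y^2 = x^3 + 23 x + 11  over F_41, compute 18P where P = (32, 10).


k = 18 = 10010_2 (binary, LSB first: 01001)
Double-and-add from P = (32, 10):
  bit 0 = 0: acc unchanged = O
  bit 1 = 1: acc = O + (19, 3) = (19, 3)
  bit 2 = 0: acc unchanged = (19, 3)
  bit 3 = 0: acc unchanged = (19, 3)
  bit 4 = 1: acc = (19, 3) + (25, 4) = (5, 13)

18P = (5, 13)


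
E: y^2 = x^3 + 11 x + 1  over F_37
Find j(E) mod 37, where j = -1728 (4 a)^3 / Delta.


Delta = -16(4 a^3 + 27 b^2) mod 37 = 2
-1728 * (4 a)^3 = -1728 * (4*11)^3 mod 37 = 36
j = 36 * 2^(-1) mod 37 = 18

j = 18 (mod 37)


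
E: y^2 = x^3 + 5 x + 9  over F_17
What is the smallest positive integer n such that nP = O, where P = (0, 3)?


Compute successive multiples of P until we hit O:
  1P = (0, 3)
  2P = (4, 5)
  3P = (9, 1)
  4P = (7, 8)
  5P = (6, 0)
  6P = (7, 9)
  7P = (9, 16)
  8P = (4, 12)
  ... (continuing to 10P)
  10P = O

ord(P) = 10


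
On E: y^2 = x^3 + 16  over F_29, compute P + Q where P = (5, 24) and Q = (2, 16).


P != Q, so use the chord formula.
s = (y2 - y1) / (x2 - x1) = (21) / (26) mod 29 = 22
x3 = s^2 - x1 - x2 mod 29 = 22^2 - 5 - 2 = 13
y3 = s (x1 - x3) - y1 mod 29 = 22 * (5 - 13) - 24 = 3

P + Q = (13, 3)


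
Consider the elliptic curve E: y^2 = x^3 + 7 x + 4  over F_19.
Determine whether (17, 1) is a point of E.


Check whether y^2 = x^3 + 7 x + 4 (mod 19) for (x, y) = (17, 1).
LHS: y^2 = 1^2 mod 19 = 1
RHS: x^3 + 7 x + 4 = 17^3 + 7*17 + 4 mod 19 = 1
LHS = RHS

Yes, on the curve


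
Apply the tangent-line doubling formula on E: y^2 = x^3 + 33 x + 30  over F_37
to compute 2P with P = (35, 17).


Doubling: s = (3 x1^2 + a) / (2 y1)
s = (3*35^2 + 33) / (2*17) mod 37 = 22
x3 = s^2 - 2 x1 mod 37 = 22^2 - 2*35 = 7
y3 = s (x1 - x3) - y1 mod 37 = 22 * (35 - 7) - 17 = 7

2P = (7, 7)


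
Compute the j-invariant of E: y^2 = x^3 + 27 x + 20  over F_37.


Delta = -16(4 a^3 + 27 b^2) mod 37 = 17
-1728 * (4 a)^3 = -1728 * (4*27)^3 mod 37 = 36
j = 36 * 17^(-1) mod 37 = 13

j = 13 (mod 37)


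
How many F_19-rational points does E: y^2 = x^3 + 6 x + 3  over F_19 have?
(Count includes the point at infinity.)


For each x in F_19, count y with y^2 = x^3 + 6 x + 3 mod 19:
  x = 2: RHS = 4, y in [2, 17]  -> 2 point(s)
  x = 5: RHS = 6, y in [5, 14]  -> 2 point(s)
  x = 9: RHS = 7, y in [8, 11]  -> 2 point(s)
  x = 12: RHS = 17, y in [6, 13]  -> 2 point(s)
  x = 13: RHS = 17, y in [6, 13]  -> 2 point(s)
  x = 14: RHS = 0, y in [0]  -> 1 point(s)
Affine points: 11. Add the point at infinity: total = 12.

#E(F_19) = 12


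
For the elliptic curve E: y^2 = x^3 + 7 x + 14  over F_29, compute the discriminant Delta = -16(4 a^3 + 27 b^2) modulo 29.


4 a^3 + 27 b^2 = 4*7^3 + 27*14^2 = 1372 + 5292 = 6664
Delta = -16 * (6664) = -106624
Delta mod 29 = 9

Delta = 9 (mod 29)


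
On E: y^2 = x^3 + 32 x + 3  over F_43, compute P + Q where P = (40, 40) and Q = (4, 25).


P != Q, so use the chord formula.
s = (y2 - y1) / (x2 - x1) = (28) / (7) mod 43 = 4
x3 = s^2 - x1 - x2 mod 43 = 4^2 - 40 - 4 = 15
y3 = s (x1 - x3) - y1 mod 43 = 4 * (40 - 15) - 40 = 17

P + Q = (15, 17)


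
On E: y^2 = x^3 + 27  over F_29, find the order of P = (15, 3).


Compute successive multiples of P until we hit O:
  1P = (15, 3)
  2P = (4, 2)
  3P = (16, 18)
  4P = (20, 9)
  5P = (14, 4)
  6P = (1, 12)
  7P = (18, 1)
  8P = (19, 19)
  ... (continuing to 30P)
  30P = O

ord(P) = 30


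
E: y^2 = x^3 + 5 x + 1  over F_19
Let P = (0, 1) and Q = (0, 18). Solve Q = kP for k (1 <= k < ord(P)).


Enumerate multiples of P until we hit Q = (0, 18):
  1P = (0, 1)
  2P = (11, 0)
  3P = (0, 18)
Match found at i = 3.

k = 3


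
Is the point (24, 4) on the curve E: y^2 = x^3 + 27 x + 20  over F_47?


Check whether y^2 = x^3 + 27 x + 20 (mod 47) for (x, y) = (24, 4).
LHS: y^2 = 4^2 mod 47 = 16
RHS: x^3 + 27 x + 20 = 24^3 + 27*24 + 20 mod 47 = 16
LHS = RHS

Yes, on the curve


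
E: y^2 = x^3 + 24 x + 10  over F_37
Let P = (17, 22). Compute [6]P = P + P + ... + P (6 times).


k = 6 = 110_2 (binary, LSB first: 011)
Double-and-add from P = (17, 22):
  bit 0 = 0: acc unchanged = O
  bit 1 = 1: acc = O + (13, 22) = (13, 22)
  bit 2 = 1: acc = (13, 22) + (22, 30) = (27, 19)

6P = (27, 19)


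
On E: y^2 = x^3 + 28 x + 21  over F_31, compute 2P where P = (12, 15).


Doubling: s = (3 x1^2 + a) / (2 y1)
s = (3*12^2 + 28) / (2*15) mod 31 = 5
x3 = s^2 - 2 x1 mod 31 = 5^2 - 2*12 = 1
y3 = s (x1 - x3) - y1 mod 31 = 5 * (12 - 1) - 15 = 9

2P = (1, 9)


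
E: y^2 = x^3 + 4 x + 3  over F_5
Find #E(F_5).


For each x in F_5, count y with y^2 = x^3 + 4 x + 3 mod 5:
  x = 2: RHS = 4, y in [2, 3]  -> 2 point(s)
Affine points: 2. Add the point at infinity: total = 3.

#E(F_5) = 3


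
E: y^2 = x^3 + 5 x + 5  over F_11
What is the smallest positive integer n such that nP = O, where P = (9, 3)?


Compute successive multiples of P until we hit O:
  1P = (9, 3)
  2P = (5, 1)
  3P = (0, 7)
  4P = (6, 3)
  5P = (7, 8)
  6P = (4, 1)
  7P = (3, 6)
  8P = (2, 10)
  ... (continuing to 18P)
  18P = O

ord(P) = 18


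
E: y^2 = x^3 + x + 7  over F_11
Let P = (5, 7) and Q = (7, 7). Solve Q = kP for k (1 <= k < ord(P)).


Enumerate multiples of P until we hit Q = (7, 7):
  1P = (5, 7)
  2P = (6, 8)
  3P = (1, 8)
  4P = (3, 9)
  5P = (4, 3)
  6P = (7, 7)
Match found at i = 6.

k = 6


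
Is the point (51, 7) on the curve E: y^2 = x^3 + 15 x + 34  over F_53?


Check whether y^2 = x^3 + 15 x + 34 (mod 53) for (x, y) = (51, 7).
LHS: y^2 = 7^2 mod 53 = 49
RHS: x^3 + 15 x + 34 = 51^3 + 15*51 + 34 mod 53 = 49
LHS = RHS

Yes, on the curve


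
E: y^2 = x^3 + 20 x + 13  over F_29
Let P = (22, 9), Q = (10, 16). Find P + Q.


P != Q, so use the chord formula.
s = (y2 - y1) / (x2 - x1) = (7) / (17) mod 29 = 26
x3 = s^2 - x1 - x2 mod 29 = 26^2 - 22 - 10 = 6
y3 = s (x1 - x3) - y1 mod 29 = 26 * (22 - 6) - 9 = 1

P + Q = (6, 1)


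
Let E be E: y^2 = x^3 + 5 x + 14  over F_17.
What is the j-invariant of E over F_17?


Delta = -16(4 a^3 + 27 b^2) mod 17 = 12
-1728 * (4 a)^3 = -1728 * (4*5)^3 mod 17 = 9
j = 9 * 12^(-1) mod 17 = 5

j = 5 (mod 17)


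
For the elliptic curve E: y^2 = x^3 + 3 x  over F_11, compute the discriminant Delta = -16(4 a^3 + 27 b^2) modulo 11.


4 a^3 + 27 b^2 = 4*3^3 + 27*0^2 = 108 + 0 = 108
Delta = -16 * (108) = -1728
Delta mod 11 = 10

Delta = 10 (mod 11)


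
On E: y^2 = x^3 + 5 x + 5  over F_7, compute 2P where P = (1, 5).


Doubling: s = (3 x1^2 + a) / (2 y1)
s = (3*1^2 + 5) / (2*5) mod 7 = 5
x3 = s^2 - 2 x1 mod 7 = 5^2 - 2*1 = 2
y3 = s (x1 - x3) - y1 mod 7 = 5 * (1 - 2) - 5 = 4

2P = (2, 4)


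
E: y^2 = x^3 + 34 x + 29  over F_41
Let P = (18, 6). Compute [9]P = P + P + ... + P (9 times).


k = 9 = 1001_2 (binary, LSB first: 1001)
Double-and-add from P = (18, 6):
  bit 0 = 1: acc = O + (18, 6) = (18, 6)
  bit 1 = 0: acc unchanged = (18, 6)
  bit 2 = 0: acc unchanged = (18, 6)
  bit 3 = 1: acc = (18, 6) + (1, 8) = (24, 14)

9P = (24, 14)


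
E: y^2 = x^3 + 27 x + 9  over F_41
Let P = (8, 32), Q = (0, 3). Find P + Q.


P != Q, so use the chord formula.
s = (y2 - y1) / (x2 - x1) = (12) / (33) mod 41 = 19
x3 = s^2 - x1 - x2 mod 41 = 19^2 - 8 - 0 = 25
y3 = s (x1 - x3) - y1 mod 41 = 19 * (8 - 25) - 32 = 14

P + Q = (25, 14)


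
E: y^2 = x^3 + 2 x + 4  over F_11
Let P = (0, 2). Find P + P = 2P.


Doubling: s = (3 x1^2 + a) / (2 y1)
s = (3*0^2 + 2) / (2*2) mod 11 = 6
x3 = s^2 - 2 x1 mod 11 = 6^2 - 2*0 = 3
y3 = s (x1 - x3) - y1 mod 11 = 6 * (0 - 3) - 2 = 2

2P = (3, 2)


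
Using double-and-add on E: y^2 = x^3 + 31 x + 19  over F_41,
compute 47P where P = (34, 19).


k = 47 = 101111_2 (binary, LSB first: 111101)
Double-and-add from P = (34, 19):
  bit 0 = 1: acc = O + (34, 19) = (34, 19)
  bit 1 = 1: acc = (34, 19) + (13, 6) = (14, 9)
  bit 2 = 1: acc = (14, 9) + (24, 27) = (21, 3)
  bit 3 = 1: acc = (21, 3) + (29, 25) = (37, 35)
  bit 4 = 0: acc unchanged = (37, 35)
  bit 5 = 1: acc = (37, 35) + (3, 4) = (34, 22)

47P = (34, 22)


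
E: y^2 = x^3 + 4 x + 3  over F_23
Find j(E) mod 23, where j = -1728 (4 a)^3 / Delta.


Delta = -16(4 a^3 + 27 b^2) mod 23 = 20
-1728 * (4 a)^3 = -1728 * (4*4)^3 mod 23 = 17
j = 17 * 20^(-1) mod 23 = 2

j = 2 (mod 23)


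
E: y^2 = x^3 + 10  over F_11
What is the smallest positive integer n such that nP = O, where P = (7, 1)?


Compute successive multiples of P until we hit O:
  1P = (7, 1)
  2P = (1, 0)
  3P = (7, 10)
  4P = O

ord(P) = 4


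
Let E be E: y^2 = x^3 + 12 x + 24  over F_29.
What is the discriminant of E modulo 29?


4 a^3 + 27 b^2 = 4*12^3 + 27*24^2 = 6912 + 15552 = 22464
Delta = -16 * (22464) = -359424
Delta mod 29 = 2

Delta = 2 (mod 29)


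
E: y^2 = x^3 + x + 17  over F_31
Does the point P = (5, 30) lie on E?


Check whether y^2 = x^3 + 1 x + 17 (mod 31) for (x, y) = (5, 30).
LHS: y^2 = 30^2 mod 31 = 1
RHS: x^3 + 1 x + 17 = 5^3 + 1*5 + 17 mod 31 = 23
LHS != RHS

No, not on the curve


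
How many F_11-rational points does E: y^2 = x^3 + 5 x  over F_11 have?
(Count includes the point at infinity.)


For each x in F_11, count y with y^2 = x^3 + 5 x + 0 mod 11:
  x = 0: RHS = 0, y in [0]  -> 1 point(s)
  x = 3: RHS = 9, y in [3, 8]  -> 2 point(s)
  x = 6: RHS = 4, y in [2, 9]  -> 2 point(s)
  x = 7: RHS = 4, y in [2, 9]  -> 2 point(s)
  x = 9: RHS = 4, y in [2, 9]  -> 2 point(s)
  x = 10: RHS = 5, y in [4, 7]  -> 2 point(s)
Affine points: 11. Add the point at infinity: total = 12.

#E(F_11) = 12


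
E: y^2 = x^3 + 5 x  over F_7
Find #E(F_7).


For each x in F_7, count y with y^2 = x^3 + 5 x + 0 mod 7:
  x = 0: RHS = 0, y in [0]  -> 1 point(s)
  x = 2: RHS = 4, y in [2, 5]  -> 2 point(s)
  x = 3: RHS = 0, y in [0]  -> 1 point(s)
  x = 4: RHS = 0, y in [0]  -> 1 point(s)
  x = 6: RHS = 1, y in [1, 6]  -> 2 point(s)
Affine points: 7. Add the point at infinity: total = 8.

#E(F_7) = 8


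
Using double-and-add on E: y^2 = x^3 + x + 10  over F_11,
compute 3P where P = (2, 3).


k = 3 = 11_2 (binary, LSB first: 11)
Double-and-add from P = (2, 3):
  bit 0 = 1: acc = O + (2, 3) = (2, 3)
  bit 1 = 1: acc = (2, 3) + (1, 1) = (1, 10)

3P = (1, 10)


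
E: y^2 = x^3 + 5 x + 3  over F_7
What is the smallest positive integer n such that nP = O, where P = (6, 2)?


Compute successive multiples of P until we hit O:
  1P = (6, 2)
  2P = (6, 5)
  3P = O

ord(P) = 3


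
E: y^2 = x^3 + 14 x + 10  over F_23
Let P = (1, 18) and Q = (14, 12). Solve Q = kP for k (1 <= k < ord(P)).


Enumerate multiples of P until we hit Q = (14, 12):
  1P = (1, 18)
  2P = (14, 11)
  3P = (17, 3)
  4P = (11, 0)
  5P = (17, 20)
  6P = (14, 12)
Match found at i = 6.

k = 6


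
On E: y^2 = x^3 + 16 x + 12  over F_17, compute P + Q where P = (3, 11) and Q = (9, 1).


P != Q, so use the chord formula.
s = (y2 - y1) / (x2 - x1) = (7) / (6) mod 17 = 4
x3 = s^2 - x1 - x2 mod 17 = 4^2 - 3 - 9 = 4
y3 = s (x1 - x3) - y1 mod 17 = 4 * (3 - 4) - 11 = 2

P + Q = (4, 2)


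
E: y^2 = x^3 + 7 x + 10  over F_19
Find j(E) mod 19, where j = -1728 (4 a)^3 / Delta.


Delta = -16(4 a^3 + 27 b^2) mod 19 = 18
-1728 * (4 a)^3 = -1728 * (4*7)^3 mod 19 = 7
j = 7 * 18^(-1) mod 19 = 12

j = 12 (mod 19)


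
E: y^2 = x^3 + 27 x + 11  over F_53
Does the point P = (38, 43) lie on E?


Check whether y^2 = x^3 + 27 x + 11 (mod 53) for (x, y) = (38, 43).
LHS: y^2 = 43^2 mod 53 = 47
RHS: x^3 + 27 x + 11 = 38^3 + 27*38 + 11 mod 53 = 47
LHS = RHS

Yes, on the curve


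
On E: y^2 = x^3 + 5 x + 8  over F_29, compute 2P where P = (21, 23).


Doubling: s = (3 x1^2 + a) / (2 y1)
s = (3*21^2 + 5) / (2*23) mod 29 = 15
x3 = s^2 - 2 x1 mod 29 = 15^2 - 2*21 = 9
y3 = s (x1 - x3) - y1 mod 29 = 15 * (21 - 9) - 23 = 12

2P = (9, 12)


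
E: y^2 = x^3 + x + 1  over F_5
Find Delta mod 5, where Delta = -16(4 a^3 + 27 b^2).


4 a^3 + 27 b^2 = 4*1^3 + 27*1^2 = 4 + 27 = 31
Delta = -16 * (31) = -496
Delta mod 5 = 4

Delta = 4 (mod 5)


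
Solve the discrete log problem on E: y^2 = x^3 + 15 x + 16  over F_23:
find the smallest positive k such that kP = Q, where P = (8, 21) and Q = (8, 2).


Enumerate multiples of P until we hit Q = (8, 2):
  1P = (8, 21)
  2P = (7, 2)
  3P = (1, 20)
  4P = (22, 0)
  5P = (1, 3)
  6P = (7, 21)
  7P = (8, 2)
Match found at i = 7.

k = 7


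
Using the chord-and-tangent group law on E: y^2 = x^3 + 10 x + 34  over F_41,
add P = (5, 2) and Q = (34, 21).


P != Q, so use the chord formula.
s = (y2 - y1) / (x2 - x1) = (19) / (29) mod 41 = 36
x3 = s^2 - x1 - x2 mod 41 = 36^2 - 5 - 34 = 27
y3 = s (x1 - x3) - y1 mod 41 = 36 * (5 - 27) - 2 = 26

P + Q = (27, 26)


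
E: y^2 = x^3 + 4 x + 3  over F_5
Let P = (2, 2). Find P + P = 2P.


Doubling: s = (3 x1^2 + a) / (2 y1)
s = (3*2^2 + 4) / (2*2) mod 5 = 4
x3 = s^2 - 2 x1 mod 5 = 4^2 - 2*2 = 2
y3 = s (x1 - x3) - y1 mod 5 = 4 * (2 - 2) - 2 = 3

2P = (2, 3)


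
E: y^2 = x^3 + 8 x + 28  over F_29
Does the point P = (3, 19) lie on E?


Check whether y^2 = x^3 + 8 x + 28 (mod 29) for (x, y) = (3, 19).
LHS: y^2 = 19^2 mod 29 = 13
RHS: x^3 + 8 x + 28 = 3^3 + 8*3 + 28 mod 29 = 21
LHS != RHS

No, not on the curve


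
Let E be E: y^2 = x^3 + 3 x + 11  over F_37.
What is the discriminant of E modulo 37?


4 a^3 + 27 b^2 = 4*3^3 + 27*11^2 = 108 + 3267 = 3375
Delta = -16 * (3375) = -54000
Delta mod 37 = 20

Delta = 20 (mod 37)


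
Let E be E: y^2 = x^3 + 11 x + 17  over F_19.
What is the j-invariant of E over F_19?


Delta = -16(4 a^3 + 27 b^2) mod 19 = 13
-1728 * (4 a)^3 = -1728 * (4*11)^3 mod 19 = 7
j = 7 * 13^(-1) mod 19 = 2

j = 2 (mod 19)


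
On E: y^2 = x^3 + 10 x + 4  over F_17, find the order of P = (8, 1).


Compute successive multiples of P until we hit O:
  1P = (8, 1)
  2P = (2, 10)
  3P = (5, 3)
  4P = (12, 13)
  5P = (6, 5)
  6P = (7, 14)
  7P = (1, 10)
  8P = (10, 4)
  ... (continuing to 24P)
  24P = O

ord(P) = 24


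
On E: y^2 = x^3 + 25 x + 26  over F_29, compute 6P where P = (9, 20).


k = 6 = 110_2 (binary, LSB first: 011)
Double-and-add from P = (9, 20):
  bit 0 = 0: acc unchanged = O
  bit 1 = 1: acc = O + (15, 21) = (15, 21)
  bit 2 = 1: acc = (15, 21) + (19, 9) = (4, 4)

6P = (4, 4)


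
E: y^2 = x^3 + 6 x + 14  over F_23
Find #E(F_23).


For each x in F_23, count y with y^2 = x^3 + 6 x + 14 mod 23:
  x = 3: RHS = 13, y in [6, 17]  -> 2 point(s)
  x = 5: RHS = 8, y in [10, 13]  -> 2 point(s)
  x = 6: RHS = 13, y in [6, 17]  -> 2 point(s)
  x = 7: RHS = 8, y in [10, 13]  -> 2 point(s)
  x = 10: RHS = 16, y in [4, 19]  -> 2 point(s)
  x = 11: RHS = 8, y in [10, 13]  -> 2 point(s)
  x = 13: RHS = 12, y in [9, 14]  -> 2 point(s)
  x = 14: RHS = 13, y in [6, 17]  -> 2 point(s)
  x = 15: RHS = 6, y in [11, 12]  -> 2 point(s)
  x = 19: RHS = 18, y in [8, 15]  -> 2 point(s)
Affine points: 20. Add the point at infinity: total = 21.

#E(F_23) = 21


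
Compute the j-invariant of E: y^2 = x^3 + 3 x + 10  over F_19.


Delta = -16(4 a^3 + 27 b^2) mod 19 = 7
-1728 * (4 a)^3 = -1728 * (4*3)^3 mod 19 = 18
j = 18 * 7^(-1) mod 19 = 8

j = 8 (mod 19)


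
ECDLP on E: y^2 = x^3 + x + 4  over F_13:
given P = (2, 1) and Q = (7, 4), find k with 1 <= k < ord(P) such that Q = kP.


Enumerate multiples of P until we hit Q = (7, 4):
  1P = (2, 1)
  2P = (9, 12)
  3P = (5, 11)
  4P = (7, 4)
Match found at i = 4.

k = 4


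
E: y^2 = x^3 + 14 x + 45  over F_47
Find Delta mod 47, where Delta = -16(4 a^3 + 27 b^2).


4 a^3 + 27 b^2 = 4*14^3 + 27*45^2 = 10976 + 54675 = 65651
Delta = -16 * (65651) = -1050416
Delta mod 47 = 34

Delta = 34 (mod 47)


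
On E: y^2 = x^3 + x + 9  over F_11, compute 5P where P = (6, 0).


k = 5 = 101_2 (binary, LSB first: 101)
Double-and-add from P = (6, 0):
  bit 0 = 1: acc = O + (6, 0) = (6, 0)
  bit 1 = 0: acc unchanged = (6, 0)
  bit 2 = 1: acc = (6, 0) + O = (6, 0)

5P = (6, 0)


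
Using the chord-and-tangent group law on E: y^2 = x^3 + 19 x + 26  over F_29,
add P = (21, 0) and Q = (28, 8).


P != Q, so use the chord formula.
s = (y2 - y1) / (x2 - x1) = (8) / (7) mod 29 = 26
x3 = s^2 - x1 - x2 mod 29 = 26^2 - 21 - 28 = 18
y3 = s (x1 - x3) - y1 mod 29 = 26 * (21 - 18) - 0 = 20

P + Q = (18, 20)


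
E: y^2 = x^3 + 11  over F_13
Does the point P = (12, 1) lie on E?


Check whether y^2 = x^3 + 0 x + 11 (mod 13) for (x, y) = (12, 1).
LHS: y^2 = 1^2 mod 13 = 1
RHS: x^3 + 0 x + 11 = 12^3 + 0*12 + 11 mod 13 = 10
LHS != RHS

No, not on the curve


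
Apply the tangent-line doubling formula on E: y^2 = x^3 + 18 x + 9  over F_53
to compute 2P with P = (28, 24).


Doubling: s = (3 x1^2 + a) / (2 y1)
s = (3*28^2 + 18) / (2*24) mod 53 = 3
x3 = s^2 - 2 x1 mod 53 = 3^2 - 2*28 = 6
y3 = s (x1 - x3) - y1 mod 53 = 3 * (28 - 6) - 24 = 42

2P = (6, 42)


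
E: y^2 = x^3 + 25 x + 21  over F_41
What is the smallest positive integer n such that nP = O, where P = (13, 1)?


Compute successive multiples of P until we hit O:
  1P = (13, 1)
  2P = (5, 36)
  3P = (21, 34)
  4P = (8, 35)
  5P = (40, 35)
  6P = (19, 37)
  7P = (4, 12)
  8P = (26, 24)
  ... (continuing to 24P)
  24P = O

ord(P) = 24


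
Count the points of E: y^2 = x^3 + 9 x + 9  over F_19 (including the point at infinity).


For each x in F_19, count y with y^2 = x^3 + 9 x + 9 mod 19:
  x = 0: RHS = 9, y in [3, 16]  -> 2 point(s)
  x = 1: RHS = 0, y in [0]  -> 1 point(s)
  x = 2: RHS = 16, y in [4, 15]  -> 2 point(s)
  x = 3: RHS = 6, y in [5, 14]  -> 2 point(s)
  x = 7: RHS = 16, y in [4, 15]  -> 2 point(s)
  x = 8: RHS = 4, y in [2, 17]  -> 2 point(s)
  x = 10: RHS = 16, y in [4, 15]  -> 2 point(s)
  x = 13: RHS = 5, y in [9, 10]  -> 2 point(s)
  x = 15: RHS = 4, y in [2, 17]  -> 2 point(s)
Affine points: 17. Add the point at infinity: total = 18.

#E(F_19) = 18


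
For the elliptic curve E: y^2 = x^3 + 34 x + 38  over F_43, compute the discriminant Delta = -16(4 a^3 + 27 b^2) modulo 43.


4 a^3 + 27 b^2 = 4*34^3 + 27*38^2 = 157216 + 38988 = 196204
Delta = -16 * (196204) = -3139264
Delta mod 43 = 37

Delta = 37 (mod 43)


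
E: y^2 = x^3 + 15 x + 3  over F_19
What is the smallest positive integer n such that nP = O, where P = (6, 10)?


Compute successive multiples of P until we hit O:
  1P = (6, 10)
  2P = (12, 12)
  3P = (18, 5)
  4P = (18, 14)
  5P = (12, 7)
  6P = (6, 9)
  7P = O

ord(P) = 7


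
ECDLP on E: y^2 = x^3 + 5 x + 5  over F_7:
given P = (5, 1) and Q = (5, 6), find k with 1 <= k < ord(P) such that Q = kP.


Enumerate multiples of P until we hit Q = (5, 6):
  1P = (5, 1)
  2P = (1, 5)
  3P = (2, 3)
  4P = (2, 4)
  5P = (1, 2)
  6P = (5, 6)
Match found at i = 6.

k = 6


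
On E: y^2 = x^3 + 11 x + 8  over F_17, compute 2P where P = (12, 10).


k = 2 = 10_2 (binary, LSB first: 01)
Double-and-add from P = (12, 10):
  bit 0 = 0: acc unchanged = O
  bit 1 = 1: acc = O + (12, 7) = (12, 7)

2P = (12, 7)


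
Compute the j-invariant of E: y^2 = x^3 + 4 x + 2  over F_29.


Delta = -16(4 a^3 + 27 b^2) mod 29 = 5
-1728 * (4 a)^3 = -1728 * (4*4)^3 mod 29 = 26
j = 26 * 5^(-1) mod 29 = 11

j = 11 (mod 29)


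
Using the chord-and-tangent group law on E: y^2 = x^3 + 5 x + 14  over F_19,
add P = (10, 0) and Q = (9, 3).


P != Q, so use the chord formula.
s = (y2 - y1) / (x2 - x1) = (3) / (18) mod 19 = 16
x3 = s^2 - x1 - x2 mod 19 = 16^2 - 10 - 9 = 9
y3 = s (x1 - x3) - y1 mod 19 = 16 * (10 - 9) - 0 = 16

P + Q = (9, 16)


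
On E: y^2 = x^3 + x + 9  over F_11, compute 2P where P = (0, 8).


Doubling: s = (3 x1^2 + a) / (2 y1)
s = (3*0^2 + 1) / (2*8) mod 11 = 9
x3 = s^2 - 2 x1 mod 11 = 9^2 - 2*0 = 4
y3 = s (x1 - x3) - y1 mod 11 = 9 * (0 - 4) - 8 = 0

2P = (4, 0)


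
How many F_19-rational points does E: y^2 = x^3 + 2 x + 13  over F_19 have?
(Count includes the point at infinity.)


For each x in F_19, count y with y^2 = x^3 + 2 x + 13 mod 19:
  x = 1: RHS = 16, y in [4, 15]  -> 2 point(s)
  x = 2: RHS = 6, y in [5, 14]  -> 2 point(s)
  x = 4: RHS = 9, y in [3, 16]  -> 2 point(s)
  x = 7: RHS = 9, y in [3, 16]  -> 2 point(s)
  x = 8: RHS = 9, y in [3, 16]  -> 2 point(s)
  x = 9: RHS = 0, y in [0]  -> 1 point(s)
  x = 10: RHS = 7, y in [8, 11]  -> 2 point(s)
  x = 11: RHS = 17, y in [6, 13]  -> 2 point(s)
  x = 12: RHS = 17, y in [6, 13]  -> 2 point(s)
  x = 14: RHS = 11, y in [7, 12]  -> 2 point(s)
  x = 15: RHS = 17, y in [6, 13]  -> 2 point(s)
  x = 17: RHS = 1, y in [1, 18]  -> 2 point(s)
Affine points: 23. Add the point at infinity: total = 24.

#E(F_19) = 24


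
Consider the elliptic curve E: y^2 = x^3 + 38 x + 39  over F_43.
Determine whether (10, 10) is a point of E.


Check whether y^2 = x^3 + 38 x + 39 (mod 43) for (x, y) = (10, 10).
LHS: y^2 = 10^2 mod 43 = 14
RHS: x^3 + 38 x + 39 = 10^3 + 38*10 + 39 mod 43 = 0
LHS != RHS

No, not on the curve


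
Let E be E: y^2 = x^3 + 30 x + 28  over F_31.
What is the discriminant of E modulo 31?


4 a^3 + 27 b^2 = 4*30^3 + 27*28^2 = 108000 + 21168 = 129168
Delta = -16 * (129168) = -2066688
Delta mod 31 = 20

Delta = 20 (mod 31)


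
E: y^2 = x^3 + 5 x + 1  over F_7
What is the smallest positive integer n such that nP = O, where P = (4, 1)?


Compute successive multiples of P until we hit O:
  1P = (4, 1)
  2P = (3, 1)
  3P = (0, 6)
  4P = (5, 2)
  5P = (6, 4)
  6P = (1, 0)
  7P = (6, 3)
  8P = (5, 5)
  ... (continuing to 12P)
  12P = O

ord(P) = 12


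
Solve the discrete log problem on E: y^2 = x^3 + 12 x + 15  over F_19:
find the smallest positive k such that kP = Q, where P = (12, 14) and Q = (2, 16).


Enumerate multiples of P until we hit Q = (2, 16):
  1P = (12, 14)
  2P = (1, 3)
  3P = (7, 10)
  4P = (9, 15)
  5P = (15, 6)
  6P = (16, 3)
  7P = (14, 1)
  8P = (2, 16)
Match found at i = 8.

k = 8


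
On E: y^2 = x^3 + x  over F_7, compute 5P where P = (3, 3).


k = 5 = 101_2 (binary, LSB first: 101)
Double-and-add from P = (3, 3):
  bit 0 = 1: acc = O + (3, 3) = (3, 3)
  bit 1 = 0: acc unchanged = (3, 3)
  bit 2 = 1: acc = (3, 3) + (0, 0) = (5, 2)

5P = (5, 2)


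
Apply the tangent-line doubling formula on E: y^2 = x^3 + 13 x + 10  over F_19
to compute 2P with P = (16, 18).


Doubling: s = (3 x1^2 + a) / (2 y1)
s = (3*16^2 + 13) / (2*18) mod 19 = 18
x3 = s^2 - 2 x1 mod 19 = 18^2 - 2*16 = 7
y3 = s (x1 - x3) - y1 mod 19 = 18 * (16 - 7) - 18 = 11

2P = (7, 11)


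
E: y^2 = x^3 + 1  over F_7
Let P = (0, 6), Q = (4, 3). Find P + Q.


P != Q, so use the chord formula.
s = (y2 - y1) / (x2 - x1) = (4) / (4) mod 7 = 1
x3 = s^2 - x1 - x2 mod 7 = 1^2 - 0 - 4 = 4
y3 = s (x1 - x3) - y1 mod 7 = 1 * (0 - 4) - 6 = 4

P + Q = (4, 4)


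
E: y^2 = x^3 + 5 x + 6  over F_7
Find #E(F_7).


For each x in F_7, count y with y^2 = x^3 + 5 x + 6 mod 7:
  x = 5: RHS = 2, y in [3, 4]  -> 2 point(s)
  x = 6: RHS = 0, y in [0]  -> 1 point(s)
Affine points: 3. Add the point at infinity: total = 4.

#E(F_7) = 4


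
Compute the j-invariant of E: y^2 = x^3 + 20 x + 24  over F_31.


Delta = -16(4 a^3 + 27 b^2) mod 31 = 1
-1728 * (4 a)^3 = -1728 * (4*20)^3 mod 31 = 1
j = 1 * 1^(-1) mod 31 = 1

j = 1 (mod 31)


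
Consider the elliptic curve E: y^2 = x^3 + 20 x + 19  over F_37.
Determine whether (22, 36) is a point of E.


Check whether y^2 = x^3 + 20 x + 19 (mod 37) for (x, y) = (22, 36).
LHS: y^2 = 36^2 mod 37 = 1
RHS: x^3 + 20 x + 19 = 22^3 + 20*22 + 19 mod 37 = 7
LHS != RHS

No, not on the curve


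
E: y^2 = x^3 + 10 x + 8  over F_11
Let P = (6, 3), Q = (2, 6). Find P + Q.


P != Q, so use the chord formula.
s = (y2 - y1) / (x2 - x1) = (3) / (7) mod 11 = 2
x3 = s^2 - x1 - x2 mod 11 = 2^2 - 6 - 2 = 7
y3 = s (x1 - x3) - y1 mod 11 = 2 * (6 - 7) - 3 = 6

P + Q = (7, 6)


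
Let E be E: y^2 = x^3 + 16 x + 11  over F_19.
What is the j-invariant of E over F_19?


Delta = -16(4 a^3 + 27 b^2) mod 19 = 15
-1728 * (4 a)^3 = -1728 * (4*16)^3 mod 19 = 1
j = 1 * 15^(-1) mod 19 = 14

j = 14 (mod 19)


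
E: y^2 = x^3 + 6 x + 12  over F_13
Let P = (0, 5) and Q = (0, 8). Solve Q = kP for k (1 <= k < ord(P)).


Enumerate multiples of P until we hit Q = (0, 8):
  1P = (0, 5)
  2P = (4, 3)
  3P = (6, 11)
  4P = (8, 0)
  5P = (6, 2)
  6P = (4, 10)
  7P = (0, 8)
Match found at i = 7.

k = 7


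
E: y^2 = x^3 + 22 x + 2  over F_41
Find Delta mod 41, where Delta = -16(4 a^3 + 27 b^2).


4 a^3 + 27 b^2 = 4*22^3 + 27*2^2 = 42592 + 108 = 42700
Delta = -16 * (42700) = -683200
Delta mod 41 = 24

Delta = 24 (mod 41)


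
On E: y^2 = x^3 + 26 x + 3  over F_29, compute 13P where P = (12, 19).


k = 13 = 1101_2 (binary, LSB first: 1011)
Double-and-add from P = (12, 19):
  bit 0 = 1: acc = O + (12, 19) = (12, 19)
  bit 1 = 0: acc unchanged = (12, 19)
  bit 2 = 1: acc = (12, 19) + (2, 18) = (24, 3)
  bit 3 = 1: acc = (24, 3) + (16, 22) = (25, 3)

13P = (25, 3)


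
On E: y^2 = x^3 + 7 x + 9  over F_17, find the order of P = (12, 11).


Compute successive multiples of P until we hit O:
  1P = (12, 11)
  2P = (9, 11)
  3P = (13, 6)
  4P = (0, 14)
  5P = (4, 4)
  6P = (10, 12)
  7P = (8, 4)
  8P = (16, 16)
  ... (continuing to 22P)
  22P = O

ord(P) = 22


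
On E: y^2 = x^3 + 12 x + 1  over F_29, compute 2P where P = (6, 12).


Doubling: s = (3 x1^2 + a) / (2 y1)
s = (3*6^2 + 12) / (2*12) mod 29 = 5
x3 = s^2 - 2 x1 mod 29 = 5^2 - 2*6 = 13
y3 = s (x1 - x3) - y1 mod 29 = 5 * (6 - 13) - 12 = 11

2P = (13, 11)


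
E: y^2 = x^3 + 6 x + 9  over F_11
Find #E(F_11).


For each x in F_11, count y with y^2 = x^3 + 6 x + 9 mod 11:
  x = 0: RHS = 9, y in [3, 8]  -> 2 point(s)
  x = 1: RHS = 5, y in [4, 7]  -> 2 point(s)
  x = 4: RHS = 9, y in [3, 8]  -> 2 point(s)
  x = 7: RHS = 9, y in [3, 8]  -> 2 point(s)
  x = 9: RHS = 0, y in [0]  -> 1 point(s)
Affine points: 9. Add the point at infinity: total = 10.

#E(F_11) = 10


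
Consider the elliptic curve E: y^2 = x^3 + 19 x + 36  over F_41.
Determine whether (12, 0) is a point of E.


Check whether y^2 = x^3 + 19 x + 36 (mod 41) for (x, y) = (12, 0).
LHS: y^2 = 0^2 mod 41 = 0
RHS: x^3 + 19 x + 36 = 12^3 + 19*12 + 36 mod 41 = 24
LHS != RHS

No, not on the curve


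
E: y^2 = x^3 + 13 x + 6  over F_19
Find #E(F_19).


For each x in F_19, count y with y^2 = x^3 + 13 x + 6 mod 19:
  x = 0: RHS = 6, y in [5, 14]  -> 2 point(s)
  x = 1: RHS = 1, y in [1, 18]  -> 2 point(s)
  x = 5: RHS = 6, y in [5, 14]  -> 2 point(s)
  x = 9: RHS = 16, y in [4, 15]  -> 2 point(s)
  x = 11: RHS = 17, y in [6, 13]  -> 2 point(s)
  x = 12: RHS = 9, y in [3, 16]  -> 2 point(s)
  x = 13: RHS = 16, y in [4, 15]  -> 2 point(s)
  x = 14: RHS = 6, y in [5, 14]  -> 2 point(s)
  x = 15: RHS = 4, y in [2, 17]  -> 2 point(s)
  x = 16: RHS = 16, y in [4, 15]  -> 2 point(s)
  x = 18: RHS = 11, y in [7, 12]  -> 2 point(s)
Affine points: 22. Add the point at infinity: total = 23.

#E(F_19) = 23


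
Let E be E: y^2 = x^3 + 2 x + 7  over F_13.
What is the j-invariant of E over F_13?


Delta = -16(4 a^3 + 27 b^2) mod 13 = 4
-1728 * (4 a)^3 = -1728 * (4*2)^3 mod 13 = 5
j = 5 * 4^(-1) mod 13 = 11

j = 11 (mod 13)


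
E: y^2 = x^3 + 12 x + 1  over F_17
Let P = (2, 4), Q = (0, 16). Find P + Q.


P != Q, so use the chord formula.
s = (y2 - y1) / (x2 - x1) = (12) / (15) mod 17 = 11
x3 = s^2 - x1 - x2 mod 17 = 11^2 - 2 - 0 = 0
y3 = s (x1 - x3) - y1 mod 17 = 11 * (2 - 0) - 4 = 1

P + Q = (0, 1)


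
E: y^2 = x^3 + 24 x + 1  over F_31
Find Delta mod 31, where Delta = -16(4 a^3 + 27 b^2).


4 a^3 + 27 b^2 = 4*24^3 + 27*1^2 = 55296 + 27 = 55323
Delta = -16 * (55323) = -885168
Delta mod 31 = 6

Delta = 6 (mod 31)


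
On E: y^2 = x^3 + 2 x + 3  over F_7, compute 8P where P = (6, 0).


k = 8 = 1000_2 (binary, LSB first: 0001)
Double-and-add from P = (6, 0):
  bit 0 = 0: acc unchanged = O
  bit 1 = 0: acc unchanged = O
  bit 2 = 0: acc unchanged = O
  bit 3 = 1: acc = O + O = O

8P = O


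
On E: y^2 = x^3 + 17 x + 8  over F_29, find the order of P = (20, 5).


Compute successive multiples of P until we hit O:
  1P = (20, 5)
  2P = (27, 16)
  3P = (4, 16)
  4P = (4, 13)
  5P = (27, 13)
  6P = (20, 24)
  7P = O

ord(P) = 7


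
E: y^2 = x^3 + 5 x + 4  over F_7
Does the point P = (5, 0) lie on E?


Check whether y^2 = x^3 + 5 x + 4 (mod 7) for (x, y) = (5, 0).
LHS: y^2 = 0^2 mod 7 = 0
RHS: x^3 + 5 x + 4 = 5^3 + 5*5 + 4 mod 7 = 0
LHS = RHS

Yes, on the curve


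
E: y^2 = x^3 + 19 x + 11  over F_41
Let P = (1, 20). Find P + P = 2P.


Doubling: s = (3 x1^2 + a) / (2 y1)
s = (3*1^2 + 19) / (2*20) mod 41 = 19
x3 = s^2 - 2 x1 mod 41 = 19^2 - 2*1 = 31
y3 = s (x1 - x3) - y1 mod 41 = 19 * (1 - 31) - 20 = 25

2P = (31, 25)


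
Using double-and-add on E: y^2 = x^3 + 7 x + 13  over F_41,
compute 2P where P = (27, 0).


k = 2 = 10_2 (binary, LSB first: 01)
Double-and-add from P = (27, 0):
  bit 0 = 0: acc unchanged = O
  bit 1 = 1: acc = O + O = O

2P = O


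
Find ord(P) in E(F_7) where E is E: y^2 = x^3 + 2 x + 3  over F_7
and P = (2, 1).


Compute successive multiples of P until we hit O:
  1P = (2, 1)
  2P = (3, 6)
  3P = (6, 0)
  4P = (3, 1)
  5P = (2, 6)
  6P = O

ord(P) = 6


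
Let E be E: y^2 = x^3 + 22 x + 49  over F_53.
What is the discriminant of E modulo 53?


4 a^3 + 27 b^2 = 4*22^3 + 27*49^2 = 42592 + 64827 = 107419
Delta = -16 * (107419) = -1718704
Delta mod 53 = 33

Delta = 33 (mod 53)


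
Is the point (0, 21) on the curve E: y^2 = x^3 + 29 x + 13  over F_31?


Check whether y^2 = x^3 + 29 x + 13 (mod 31) for (x, y) = (0, 21).
LHS: y^2 = 21^2 mod 31 = 7
RHS: x^3 + 29 x + 13 = 0^3 + 29*0 + 13 mod 31 = 13
LHS != RHS

No, not on the curve


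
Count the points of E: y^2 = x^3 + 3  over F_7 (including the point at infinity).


For each x in F_7, count y with y^2 = x^3 + 0 x + 3 mod 7:
  x = 1: RHS = 4, y in [2, 5]  -> 2 point(s)
  x = 2: RHS = 4, y in [2, 5]  -> 2 point(s)
  x = 3: RHS = 2, y in [3, 4]  -> 2 point(s)
  x = 4: RHS = 4, y in [2, 5]  -> 2 point(s)
  x = 5: RHS = 2, y in [3, 4]  -> 2 point(s)
  x = 6: RHS = 2, y in [3, 4]  -> 2 point(s)
Affine points: 12. Add the point at infinity: total = 13.

#E(F_7) = 13


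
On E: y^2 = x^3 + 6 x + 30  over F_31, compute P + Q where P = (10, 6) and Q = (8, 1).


P != Q, so use the chord formula.
s = (y2 - y1) / (x2 - x1) = (26) / (29) mod 31 = 18
x3 = s^2 - x1 - x2 mod 31 = 18^2 - 10 - 8 = 27
y3 = s (x1 - x3) - y1 mod 31 = 18 * (10 - 27) - 6 = 29

P + Q = (27, 29)


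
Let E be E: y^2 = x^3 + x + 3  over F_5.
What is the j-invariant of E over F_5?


Delta = -16(4 a^3 + 27 b^2) mod 5 = 3
-1728 * (4 a)^3 = -1728 * (4*1)^3 mod 5 = 3
j = 3 * 3^(-1) mod 5 = 1

j = 1 (mod 5)


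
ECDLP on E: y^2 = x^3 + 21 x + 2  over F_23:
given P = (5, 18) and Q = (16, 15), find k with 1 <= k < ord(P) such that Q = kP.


Enumerate multiples of P until we hit Q = (16, 15):
  1P = (5, 18)
  2P = (15, 9)
  3P = (16, 8)
  4P = (11, 0)
  5P = (16, 15)
Match found at i = 5.

k = 5


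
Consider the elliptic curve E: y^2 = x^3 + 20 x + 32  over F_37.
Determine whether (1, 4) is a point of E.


Check whether y^2 = x^3 + 20 x + 32 (mod 37) for (x, y) = (1, 4).
LHS: y^2 = 4^2 mod 37 = 16
RHS: x^3 + 20 x + 32 = 1^3 + 20*1 + 32 mod 37 = 16
LHS = RHS

Yes, on the curve


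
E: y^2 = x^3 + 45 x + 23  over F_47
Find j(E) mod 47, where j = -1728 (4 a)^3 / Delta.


Delta = -16(4 a^3 + 27 b^2) mod 47 = 28
-1728 * (4 a)^3 = -1728 * (4*45)^3 mod 47 = 8
j = 8 * 28^(-1) mod 47 = 7

j = 7 (mod 47)


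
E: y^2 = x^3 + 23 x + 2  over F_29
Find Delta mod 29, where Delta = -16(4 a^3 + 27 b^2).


4 a^3 + 27 b^2 = 4*23^3 + 27*2^2 = 48668 + 108 = 48776
Delta = -16 * (48776) = -780416
Delta mod 29 = 3

Delta = 3 (mod 29)


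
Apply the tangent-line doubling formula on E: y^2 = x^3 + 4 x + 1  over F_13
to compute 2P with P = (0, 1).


Doubling: s = (3 x1^2 + a) / (2 y1)
s = (3*0^2 + 4) / (2*1) mod 13 = 2
x3 = s^2 - 2 x1 mod 13 = 2^2 - 2*0 = 4
y3 = s (x1 - x3) - y1 mod 13 = 2 * (0 - 4) - 1 = 4

2P = (4, 4)


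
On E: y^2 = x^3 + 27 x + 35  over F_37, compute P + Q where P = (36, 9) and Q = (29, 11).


P != Q, so use the chord formula.
s = (y2 - y1) / (x2 - x1) = (2) / (30) mod 37 = 5
x3 = s^2 - x1 - x2 mod 37 = 5^2 - 36 - 29 = 34
y3 = s (x1 - x3) - y1 mod 37 = 5 * (36 - 34) - 9 = 1

P + Q = (34, 1)


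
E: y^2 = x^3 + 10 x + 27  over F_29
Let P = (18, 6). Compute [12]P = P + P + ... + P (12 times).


k = 12 = 1100_2 (binary, LSB first: 0011)
Double-and-add from P = (18, 6):
  bit 0 = 0: acc unchanged = O
  bit 1 = 0: acc unchanged = O
  bit 2 = 1: acc = O + (26, 12) = (26, 12)
  bit 3 = 1: acc = (26, 12) + (19, 0) = (26, 17)

12P = (26, 17)


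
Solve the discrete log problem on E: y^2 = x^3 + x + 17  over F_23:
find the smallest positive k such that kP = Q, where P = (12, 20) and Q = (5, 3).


Enumerate multiples of P until we hit Q = (5, 3):
  1P = (12, 20)
  2P = (2, 2)
  3P = (15, 16)
  4P = (8, 13)
  5P = (19, 8)
  6P = (17, 5)
  7P = (3, 22)
  8P = (16, 9)
  9P = (4, 4)
  10P = (11, 5)
  11P = (18, 5)
  12P = (5, 20)
  13P = (6, 3)
  14P = (6, 20)
  15P = (5, 3)
Match found at i = 15.

k = 15


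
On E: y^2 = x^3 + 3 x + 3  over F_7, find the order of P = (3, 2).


Compute successive multiples of P until we hit O:
  1P = (3, 2)
  2P = (3, 5)
  3P = O

ord(P) = 3


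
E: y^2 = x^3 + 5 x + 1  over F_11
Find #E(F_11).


For each x in F_11, count y with y^2 = x^3 + 5 x + 1 mod 11:
  x = 0: RHS = 1, y in [1, 10]  -> 2 point(s)
  x = 6: RHS = 5, y in [4, 7]  -> 2 point(s)
  x = 7: RHS = 5, y in [4, 7]  -> 2 point(s)
  x = 8: RHS = 3, y in [5, 6]  -> 2 point(s)
  x = 9: RHS = 5, y in [4, 7]  -> 2 point(s)
Affine points: 10. Add the point at infinity: total = 11.

#E(F_11) = 11


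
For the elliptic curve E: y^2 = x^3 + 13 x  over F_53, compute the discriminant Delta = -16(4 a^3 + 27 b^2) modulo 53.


4 a^3 + 27 b^2 = 4*13^3 + 27*0^2 = 8788 + 0 = 8788
Delta = -16 * (8788) = -140608
Delta mod 53 = 1

Delta = 1 (mod 53)


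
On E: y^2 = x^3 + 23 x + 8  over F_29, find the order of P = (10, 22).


Compute successive multiples of P until we hit O:
  1P = (10, 22)
  2P = (15, 25)
  3P = (9, 25)
  4P = (19, 5)
  5P = (5, 4)
  6P = (20, 0)
  7P = (5, 25)
  8P = (19, 24)
  ... (continuing to 12P)
  12P = O

ord(P) = 12


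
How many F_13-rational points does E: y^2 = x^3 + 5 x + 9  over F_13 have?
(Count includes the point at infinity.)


For each x in F_13, count y with y^2 = x^3 + 5 x + 9 mod 13:
  x = 0: RHS = 9, y in [3, 10]  -> 2 point(s)
  x = 2: RHS = 1, y in [1, 12]  -> 2 point(s)
  x = 3: RHS = 12, y in [5, 8]  -> 2 point(s)
  x = 5: RHS = 3, y in [4, 9]  -> 2 point(s)
  x = 7: RHS = 10, y in [6, 7]  -> 2 point(s)
  x = 9: RHS = 3, y in [4, 9]  -> 2 point(s)
  x = 11: RHS = 4, y in [2, 11]  -> 2 point(s)
  x = 12: RHS = 3, y in [4, 9]  -> 2 point(s)
Affine points: 16. Add the point at infinity: total = 17.

#E(F_13) = 17


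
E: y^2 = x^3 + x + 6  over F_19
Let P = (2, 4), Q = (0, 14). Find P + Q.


P != Q, so use the chord formula.
s = (y2 - y1) / (x2 - x1) = (10) / (17) mod 19 = 14
x3 = s^2 - x1 - x2 mod 19 = 14^2 - 2 - 0 = 4
y3 = s (x1 - x3) - y1 mod 19 = 14 * (2 - 4) - 4 = 6

P + Q = (4, 6)


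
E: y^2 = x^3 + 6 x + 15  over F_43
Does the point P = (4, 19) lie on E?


Check whether y^2 = x^3 + 6 x + 15 (mod 43) for (x, y) = (4, 19).
LHS: y^2 = 19^2 mod 43 = 17
RHS: x^3 + 6 x + 15 = 4^3 + 6*4 + 15 mod 43 = 17
LHS = RHS

Yes, on the curve


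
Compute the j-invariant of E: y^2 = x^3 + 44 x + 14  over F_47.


Delta = -16(4 a^3 + 27 b^2) mod 47 = 11
-1728 * (4 a)^3 = -1728 * (4*44)^3 mod 47 = 27
j = 27 * 11^(-1) mod 47 = 11

j = 11 (mod 47)


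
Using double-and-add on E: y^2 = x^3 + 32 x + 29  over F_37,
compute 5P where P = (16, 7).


k = 5 = 101_2 (binary, LSB first: 101)
Double-and-add from P = (16, 7):
  bit 0 = 1: acc = O + (16, 7) = (16, 7)
  bit 1 = 0: acc unchanged = (16, 7)
  bit 2 = 1: acc = (16, 7) + (28, 14) = (27, 2)

5P = (27, 2)


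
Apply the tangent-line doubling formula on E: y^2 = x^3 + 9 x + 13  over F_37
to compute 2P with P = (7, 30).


Doubling: s = (3 x1^2 + a) / (2 y1)
s = (3*7^2 + 9) / (2*30) mod 37 = 10
x3 = s^2 - 2 x1 mod 37 = 10^2 - 2*7 = 12
y3 = s (x1 - x3) - y1 mod 37 = 10 * (7 - 12) - 30 = 31

2P = (12, 31)
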